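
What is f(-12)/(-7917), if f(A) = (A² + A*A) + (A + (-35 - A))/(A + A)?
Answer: -6947/190008 ≈ -0.036562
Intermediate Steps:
f(A) = 2*A² - 35/(2*A) (f(A) = (A² + A²) - 35*1/(2*A) = 2*A² - 35/(2*A))
f(-12)/(-7917) = ((½)*(-35 + 4*(-12)³)/(-12))/(-7917) = ((½)*(-1/12)*(-35 + 4*(-1728)))*(-1/7917) = ((½)*(-1/12)*(-35 - 6912))*(-1/7917) = ((½)*(-1/12)*(-6947))*(-1/7917) = (6947/24)*(-1/7917) = -6947/190008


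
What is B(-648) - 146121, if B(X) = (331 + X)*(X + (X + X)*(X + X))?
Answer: -532378977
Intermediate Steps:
B(X) = (331 + X)*(X + 4*X²) (B(X) = (331 + X)*(X + (2*X)*(2*X)) = (331 + X)*(X + 4*X²))
B(-648) - 146121 = -648*(331 + 4*(-648)² + 1325*(-648)) - 146121 = -648*(331 + 4*419904 - 858600) - 146121 = -648*(331 + 1679616 - 858600) - 146121 = -648*821347 - 146121 = -532232856 - 146121 = -532378977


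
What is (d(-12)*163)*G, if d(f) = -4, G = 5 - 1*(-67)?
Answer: -46944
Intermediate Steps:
G = 72 (G = 5 + 67 = 72)
(d(-12)*163)*G = -4*163*72 = -652*72 = -46944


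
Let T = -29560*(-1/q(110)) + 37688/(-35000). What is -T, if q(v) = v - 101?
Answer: -18468943/5625 ≈ -3283.4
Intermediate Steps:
q(v) = -101 + v
T = 18468943/5625 (T = -29560*(-1/(-101 + 110)) + 37688/(-35000) = -29560/((-1*9)) + 37688*(-1/35000) = -29560/(-9) - 673/625 = -29560*(-1/9) - 673/625 = 29560/9 - 673/625 = 18468943/5625 ≈ 3283.4)
-T = -1*18468943/5625 = -18468943/5625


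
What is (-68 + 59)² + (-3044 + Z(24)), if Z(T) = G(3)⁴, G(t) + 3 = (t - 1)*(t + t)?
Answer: 3598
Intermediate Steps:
G(t) = -3 + 2*t*(-1 + t) (G(t) = -3 + (t - 1)*(t + t) = -3 + (-1 + t)*(2*t) = -3 + 2*t*(-1 + t))
Z(T) = 6561 (Z(T) = (-3 - 2*3 + 2*3²)⁴ = (-3 - 6 + 2*9)⁴ = (-3 - 6 + 18)⁴ = 9⁴ = 6561)
(-68 + 59)² + (-3044 + Z(24)) = (-68 + 59)² + (-3044 + 6561) = (-9)² + 3517 = 81 + 3517 = 3598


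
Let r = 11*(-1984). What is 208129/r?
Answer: -208129/21824 ≈ -9.5367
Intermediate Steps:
r = -21824
208129/r = 208129/(-21824) = 208129*(-1/21824) = -208129/21824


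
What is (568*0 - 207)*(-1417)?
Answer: 293319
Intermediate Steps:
(568*0 - 207)*(-1417) = (0 - 207)*(-1417) = -207*(-1417) = 293319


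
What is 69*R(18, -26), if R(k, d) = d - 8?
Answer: -2346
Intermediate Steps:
R(k, d) = -8 + d
69*R(18, -26) = 69*(-8 - 26) = 69*(-34) = -2346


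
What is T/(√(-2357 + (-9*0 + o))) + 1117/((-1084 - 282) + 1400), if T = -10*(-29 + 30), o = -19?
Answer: 1117/34 + 5*I*√66/198 ≈ 32.853 + 0.20515*I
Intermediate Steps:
T = -10 (T = -10*1 = -10)
T/(√(-2357 + (-9*0 + o))) + 1117/((-1084 - 282) + 1400) = -10/√(-2357 + (-9*0 - 19)) + 1117/((-1084 - 282) + 1400) = -10/√(-2357 + (0 - 19)) + 1117/(-1366 + 1400) = -10/√(-2357 - 19) + 1117/34 = -10*(-I*√66/396) + 1117*(1/34) = -10*(-I*√66/396) + 1117/34 = -(-5)*I*√66/198 + 1117/34 = 5*I*√66/198 + 1117/34 = 1117/34 + 5*I*√66/198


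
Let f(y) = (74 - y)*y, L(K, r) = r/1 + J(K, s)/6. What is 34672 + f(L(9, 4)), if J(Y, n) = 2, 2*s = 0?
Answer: 314765/9 ≈ 34974.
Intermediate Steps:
s = 0 (s = (1/2)*0 = 0)
L(K, r) = 1/3 + r (L(K, r) = r/1 + 2/6 = r*1 + 2*(1/6) = r + 1/3 = 1/3 + r)
f(y) = y*(74 - y)
34672 + f(L(9, 4)) = 34672 + (1/3 + 4)*(74 - (1/3 + 4)) = 34672 + 13*(74 - 1*13/3)/3 = 34672 + 13*(74 - 13/3)/3 = 34672 + (13/3)*(209/3) = 34672 + 2717/9 = 314765/9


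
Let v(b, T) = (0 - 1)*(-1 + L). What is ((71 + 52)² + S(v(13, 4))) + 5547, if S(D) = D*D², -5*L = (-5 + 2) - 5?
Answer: 2584473/125 ≈ 20676.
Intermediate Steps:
L = 8/5 (L = -((-5 + 2) - 5)/5 = -(-3 - 5)/5 = -⅕*(-8) = 8/5 ≈ 1.6000)
v(b, T) = -⅗ (v(b, T) = (0 - 1)*(-1 + 8/5) = -1*⅗ = -⅗)
S(D) = D³
((71 + 52)² + S(v(13, 4))) + 5547 = ((71 + 52)² + (-⅗)³) + 5547 = (123² - 27/125) + 5547 = (15129 - 27/125) + 5547 = 1891098/125 + 5547 = 2584473/125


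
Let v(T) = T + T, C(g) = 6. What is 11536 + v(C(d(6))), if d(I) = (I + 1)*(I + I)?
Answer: 11548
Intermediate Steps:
d(I) = 2*I*(1 + I) (d(I) = (1 + I)*(2*I) = 2*I*(1 + I))
v(T) = 2*T
11536 + v(C(d(6))) = 11536 + 2*6 = 11536 + 12 = 11548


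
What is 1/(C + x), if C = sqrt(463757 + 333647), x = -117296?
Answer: -29324/3439388553 - sqrt(199351)/6878777106 ≈ -8.5908e-6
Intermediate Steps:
C = 2*sqrt(199351) (C = sqrt(797404) = 2*sqrt(199351) ≈ 892.97)
1/(C + x) = 1/(2*sqrt(199351) - 117296) = 1/(-117296 + 2*sqrt(199351))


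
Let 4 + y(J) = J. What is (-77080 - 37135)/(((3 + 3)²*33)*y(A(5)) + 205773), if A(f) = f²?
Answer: -114215/230721 ≈ -0.49504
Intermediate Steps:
y(J) = -4 + J
(-77080 - 37135)/(((3 + 3)²*33)*y(A(5)) + 205773) = (-77080 - 37135)/(((3 + 3)²*33)*(-4 + 5²) + 205773) = -114215/((6²*33)*(-4 + 25) + 205773) = -114215/((36*33)*21 + 205773) = -114215/(1188*21 + 205773) = -114215/(24948 + 205773) = -114215/230721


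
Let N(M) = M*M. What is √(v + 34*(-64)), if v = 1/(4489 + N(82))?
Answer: I*√273591447731/11213 ≈ 46.648*I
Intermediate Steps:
N(M) = M²
v = 1/11213 (v = 1/(4489 + 82²) = 1/(4489 + 6724) = 1/11213 ≈ 8.9182e-5)
√(v + 34*(-64)) = √(1/11213 + 34*(-64)) = √(1/11213 - 2176) = √(-24399487/11213) = I*√273591447731/11213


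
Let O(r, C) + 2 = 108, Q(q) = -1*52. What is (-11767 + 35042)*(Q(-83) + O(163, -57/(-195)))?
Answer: 1256850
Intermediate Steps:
Q(q) = -52
O(r, C) = 106 (O(r, C) = -2 + 108 = 106)
(-11767 + 35042)*(Q(-83) + O(163, -57/(-195))) = (-11767 + 35042)*(-52 + 106) = 23275*54 = 1256850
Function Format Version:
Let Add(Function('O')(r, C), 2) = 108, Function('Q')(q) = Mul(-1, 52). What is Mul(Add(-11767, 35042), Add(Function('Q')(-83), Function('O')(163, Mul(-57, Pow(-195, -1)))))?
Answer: 1256850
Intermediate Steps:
Function('Q')(q) = -52
Function('O')(r, C) = 106 (Function('O')(r, C) = Add(-2, 108) = 106)
Mul(Add(-11767, 35042), Add(Function('Q')(-83), Function('O')(163, Mul(-57, Pow(-195, -1))))) = Mul(Add(-11767, 35042), Add(-52, 106)) = Mul(23275, 54) = 1256850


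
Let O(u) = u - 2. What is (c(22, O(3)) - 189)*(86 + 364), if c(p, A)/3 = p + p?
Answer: -25650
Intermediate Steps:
O(u) = -2 + u
c(p, A) = 6*p (c(p, A) = 3*(p + p) = 3*(2*p) = 6*p)
(c(22, O(3)) - 189)*(86 + 364) = (6*22 - 189)*(86 + 364) = (132 - 189)*450 = -57*450 = -25650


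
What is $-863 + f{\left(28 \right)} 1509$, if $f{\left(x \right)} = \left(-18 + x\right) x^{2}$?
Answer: $11829697$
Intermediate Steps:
$f{\left(x \right)} = x^{2} \left(-18 + x\right)$
$-863 + f{\left(28 \right)} 1509 = -863 + 28^{2} \left(-18 + 28\right) 1509 = -863 + 784 \cdot 10 \cdot 1509 = -863 + 7840 \cdot 1509 = -863 + 11830560 = 11829697$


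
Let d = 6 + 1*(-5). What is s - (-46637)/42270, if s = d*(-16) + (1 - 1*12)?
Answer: -1094653/42270 ≈ -25.897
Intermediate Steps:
d = 1 (d = 6 - 5 = 1)
s = -27 (s = 1*(-16) + (1 - 1*12) = -16 + (1 - 12) = -16 - 11 = -27)
s - (-46637)/42270 = -27 - (-46637)/42270 = -27 - 1*(-46637/42270) = -27 + 46637/42270 = -1094653/42270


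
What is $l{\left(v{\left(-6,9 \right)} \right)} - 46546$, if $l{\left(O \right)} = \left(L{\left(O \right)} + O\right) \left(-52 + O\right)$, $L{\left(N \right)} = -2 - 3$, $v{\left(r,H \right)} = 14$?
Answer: $-46888$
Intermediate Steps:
$L{\left(N \right)} = -5$
$l{\left(O \right)} = \left(-52 + O\right) \left(-5 + O\right)$ ($l{\left(O \right)} = \left(-5 + O\right) \left(-52 + O\right) = \left(-52 + O\right) \left(-5 + O\right)$)
$l{\left(v{\left(-6,9 \right)} \right)} - 46546 = \left(260 + 14^{2} - 798\right) - 46546 = \left(260 + 196 - 798\right) - 46546 = -342 - 46546 = -46888$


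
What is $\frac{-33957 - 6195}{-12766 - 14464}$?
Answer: $\frac{2868}{1945} \approx 1.4746$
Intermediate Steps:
$\frac{-33957 - 6195}{-12766 - 14464} = - \frac{40152}{-27230} = \left(-40152\right) \left(- \frac{1}{27230}\right) = \frac{2868}{1945}$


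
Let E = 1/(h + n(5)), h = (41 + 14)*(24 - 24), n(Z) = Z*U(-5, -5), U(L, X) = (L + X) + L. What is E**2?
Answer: 1/5625 ≈ 0.00017778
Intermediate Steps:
U(L, X) = X + 2*L
n(Z) = -15*Z (n(Z) = Z*(-5 + 2*(-5)) = Z*(-5 - 10) = Z*(-15) = -15*Z)
h = 0 (h = 55*0 = 0)
E = -1/75 (E = 1/(0 - 15*5) = 1/(0 - 75) = 1/(-75) = -1/75 ≈ -0.013333)
E**2 = (-1/75)**2 = 1/5625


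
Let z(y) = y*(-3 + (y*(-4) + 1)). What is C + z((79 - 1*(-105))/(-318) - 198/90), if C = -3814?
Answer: -2426549764/632025 ≈ -3839.3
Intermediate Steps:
z(y) = y*(-2 - 4*y) (z(y) = y*(-3 + (-4*y + 1)) = y*(-3 + (1 - 4*y)) = y*(-2 - 4*y))
C + z((79 - 1*(-105))/(-318) - 198/90) = -3814 - 2*((79 - 1*(-105))/(-318) - 198/90)*(1 + 2*((79 - 1*(-105))/(-318) - 198/90)) = -3814 - 2*((79 + 105)*(-1/318) - 198*1/90)*(1 + 2*((79 + 105)*(-1/318) - 198*1/90)) = -3814 - 2*(184*(-1/318) - 11/5)*(1 + 2*(184*(-1/318) - 11/5)) = -3814 - 2*(-92/159 - 11/5)*(1 + 2*(-92/159 - 11/5)) = -3814 - 2*(-2209/795)*(1 + 2*(-2209/795)) = -3814 - 2*(-2209/795)*(1 - 4418/795) = -3814 - 2*(-2209/795)*(-3623/795) = -3814 - 16006414/632025 = -2426549764/632025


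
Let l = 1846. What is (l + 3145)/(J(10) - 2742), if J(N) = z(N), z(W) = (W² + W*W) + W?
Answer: -4991/2532 ≈ -1.9712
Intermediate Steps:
z(W) = W + 2*W² (z(W) = (W² + W²) + W = 2*W² + W = W + 2*W²)
J(N) = N*(1 + 2*N)
(l + 3145)/(J(10) - 2742) = (1846 + 3145)/(10*(1 + 2*10) - 2742) = 4991/(10*(1 + 20) - 2742) = 4991/(10*21 - 2742) = 4991/(210 - 2742) = 4991/(-2532) = 4991*(-1/2532) = -4991/2532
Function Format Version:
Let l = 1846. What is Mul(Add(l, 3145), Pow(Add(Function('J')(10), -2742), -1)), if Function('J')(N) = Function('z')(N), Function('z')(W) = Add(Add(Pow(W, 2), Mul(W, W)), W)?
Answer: Rational(-4991, 2532) ≈ -1.9712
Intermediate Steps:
Function('z')(W) = Add(W, Mul(2, Pow(W, 2))) (Function('z')(W) = Add(Add(Pow(W, 2), Pow(W, 2)), W) = Add(Mul(2, Pow(W, 2)), W) = Add(W, Mul(2, Pow(W, 2))))
Function('J')(N) = Mul(N, Add(1, Mul(2, N)))
Mul(Add(l, 3145), Pow(Add(Function('J')(10), -2742), -1)) = Mul(Add(1846, 3145), Pow(Add(Mul(10, Add(1, Mul(2, 10))), -2742), -1)) = Mul(4991, Pow(Add(Mul(10, Add(1, 20)), -2742), -1)) = Mul(4991, Pow(Add(Mul(10, 21), -2742), -1)) = Mul(4991, Pow(Add(210, -2742), -1)) = Mul(4991, Pow(-2532, -1)) = Mul(4991, Rational(-1, 2532)) = Rational(-4991, 2532)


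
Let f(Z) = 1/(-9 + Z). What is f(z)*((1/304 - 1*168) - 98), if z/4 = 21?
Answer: -80863/22800 ≈ -3.5466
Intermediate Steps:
z = 84 (z = 4*21 = 84)
f(z)*((1/304 - 1*168) - 98) = ((1/304 - 1*168) - 98)/(-9 + 84) = ((1/304 - 168) - 98)/75 = (-51071/304 - 98)/75 = (1/75)*(-80863/304) = -80863/22800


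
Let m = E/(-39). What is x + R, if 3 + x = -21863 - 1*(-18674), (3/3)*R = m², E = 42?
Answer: -539252/169 ≈ -3190.8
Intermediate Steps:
m = -14/13 (m = 42/(-39) = 42*(-1/39) = -14/13 ≈ -1.0769)
R = 196/169 (R = (-14/13)² = 196/169 ≈ 1.1598)
x = -3192 (x = -3 + (-21863 - 1*(-18674)) = -3 + (-21863 + 18674) = -3 - 3189 = -3192)
x + R = -3192 + 196/169 = -539252/169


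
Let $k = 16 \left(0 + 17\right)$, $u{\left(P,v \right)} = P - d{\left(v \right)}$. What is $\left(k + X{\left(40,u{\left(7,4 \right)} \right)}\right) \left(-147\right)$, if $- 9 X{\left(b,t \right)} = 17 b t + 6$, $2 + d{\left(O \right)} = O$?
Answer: $\frac{46942}{3} \approx 15647.0$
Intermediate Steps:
$d{\left(O \right)} = -2 + O$
$u{\left(P,v \right)} = 2 + P - v$ ($u{\left(P,v \right)} = P - \left(-2 + v\right) = 2 + P - v$)
$X{\left(b,t \right)} = - \frac{2}{3} - \frac{17 b t}{9}$ ($X{\left(b,t \right)} = - \frac{17 b t + 6}{9} = - \frac{6 + 17 b t}{9} = - \frac{2}{3} - \frac{17 b t}{9}$)
$k = 272$ ($k = 16 \cdot 17 = 272$)
$\left(k + X{\left(40,u{\left(7,4 \right)} \right)}\right) \left(-147\right) = \left(272 - \left(\frac{2}{3} + \frac{680 \left(2 + 7 - 4\right)}{9}\right)\right) \left(-147\right) = \left(272 - \left(\frac{2}{3} + \frac{680}{9} \cdot 5\right)\right) \left(-147\right) = \left(272 - \frac{3406}{9}\right) \left(-147\right) = \left(- \frac{958}{9}\right) \left(-147\right) = \frac{46942}{3}$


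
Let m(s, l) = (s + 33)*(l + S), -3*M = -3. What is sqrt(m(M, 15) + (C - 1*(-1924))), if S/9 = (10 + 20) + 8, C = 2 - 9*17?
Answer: sqrt(13911) ≈ 117.94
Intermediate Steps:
M = 1 (M = -1/3*(-3) = 1)
C = -151 (C = 2 - 153 = -151)
S = 342 (S = 9*((10 + 20) + 8) = 9*(30 + 8) = 9*38 = 342)
m(s, l) = (33 + s)*(342 + l) (m(s, l) = (s + 33)*(l + 342) = (33 + s)*(342 + l))
sqrt(m(M, 15) + (C - 1*(-1924))) = sqrt((11286 + 33*15 + 342*1 + 15*1) + (-151 - 1*(-1924))) = sqrt((11286 + 495 + 342 + 15) + (-151 + 1924)) = sqrt(12138 + 1773) = sqrt(13911)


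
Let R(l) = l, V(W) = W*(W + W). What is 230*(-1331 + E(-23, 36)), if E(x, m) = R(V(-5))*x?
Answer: -570630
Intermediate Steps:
V(W) = 2*W² (V(W) = W*(2*W) = 2*W²)
E(x, m) = 50*x (E(x, m) = (2*(-5)²)*x = (2*25)*x = 50*x)
230*(-1331 + E(-23, 36)) = 230*(-1331 + 50*(-23)) = 230*(-1331 - 1150) = 230*(-2481) = -570630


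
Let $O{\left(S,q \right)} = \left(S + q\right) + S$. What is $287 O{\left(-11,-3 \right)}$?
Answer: $-7175$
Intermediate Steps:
$O{\left(S,q \right)} = q + 2 S$
$287 O{\left(-11,-3 \right)} = 287 \left(-3 + 2 \left(-11\right)\right) = 287 \left(-3 - 22\right) = 287 \left(-25\right) = -7175$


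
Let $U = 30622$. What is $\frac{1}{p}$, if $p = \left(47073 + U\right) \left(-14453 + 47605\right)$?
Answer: $\frac{1}{2575744640} \approx 3.8824 \cdot 10^{-10}$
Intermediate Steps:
$p = 2575744640$ ($p = \left(47073 + 30622\right) \left(-14453 + 47605\right) = 77695 \cdot 33152 = 2575744640$)
$\frac{1}{p} = \frac{1}{2575744640}$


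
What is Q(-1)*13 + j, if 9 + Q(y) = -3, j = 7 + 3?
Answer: -146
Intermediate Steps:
j = 10
Q(y) = -12 (Q(y) = -9 - 3 = -12)
Q(-1)*13 + j = -12*13 + 10 = -156 + 10 = -146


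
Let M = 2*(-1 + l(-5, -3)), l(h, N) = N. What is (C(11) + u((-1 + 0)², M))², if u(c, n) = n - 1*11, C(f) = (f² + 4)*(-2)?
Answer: 72361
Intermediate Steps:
C(f) = -8 - 2*f² (C(f) = (4 + f²)*(-2) = -8 - 2*f²)
M = -8 (M = 2*(-1 - 3) = 2*(-4) = -8)
u(c, n) = -11 + n (u(c, n) = n - 11 = -11 + n)
(C(11) + u((-1 + 0)², M))² = ((-8 - 2*11²) + (-11 - 8))² = ((-8 - 2*121) - 19)² = ((-8 - 242) - 19)² = (-250 - 19)² = (-269)² = 72361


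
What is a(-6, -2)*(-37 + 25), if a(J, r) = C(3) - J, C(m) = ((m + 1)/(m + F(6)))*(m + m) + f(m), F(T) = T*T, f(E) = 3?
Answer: -1500/13 ≈ -115.38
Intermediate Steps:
F(T) = T²
C(m) = 3 + 2*m*(1 + m)/(36 + m) (C(m) = ((m + 1)/(m + 6²))*(m + m) + 3 = ((1 + m)/(m + 36))*(2*m) + 3 = ((1 + m)/(36 + m))*(2*m) + 3 = 2*m*(1 + m)/(36 + m) + 3 = 3 + 2*m*(1 + m)/(36 + m))
a(J, r) = 47/13 - J (a(J, r) = (108 + 2*3² + 5*3)/(36 + 3) - J = (108 + 2*9 + 15)/39 - J = (108 + 18 + 15)/39 - J = (1/39)*141 - J = 47/13 - J)
a(-6, -2)*(-37 + 25) = (47/13 - 1*(-6))*(-37 + 25) = (47/13 + 6)*(-12) = (125/13)*(-12) = -1500/13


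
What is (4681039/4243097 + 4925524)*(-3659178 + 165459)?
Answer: -73016913122199626373/4243097 ≈ -1.7208e+13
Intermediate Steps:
(4681039/4243097 + 4925524)*(-3659178 + 165459) = (4681039*(1/4243097) + 4925524)*(-3493719) = (4681039/4243097 + 4925524)*(-3493719) = (20899480788867/4243097)*(-3493719) = -73016913122199626373/4243097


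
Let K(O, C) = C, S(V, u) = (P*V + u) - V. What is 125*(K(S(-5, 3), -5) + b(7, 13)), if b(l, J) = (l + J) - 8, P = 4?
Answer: 875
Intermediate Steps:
S(V, u) = u + 3*V (S(V, u) = (4*V + u) - V = (u + 4*V) - V = u + 3*V)
b(l, J) = -8 + J + l (b(l, J) = (J + l) - 8 = -8 + J + l)
125*(K(S(-5, 3), -5) + b(7, 13)) = 125*(-5 + (-8 + 13 + 7)) = 125*(-5 + 12) = 125*7 = 875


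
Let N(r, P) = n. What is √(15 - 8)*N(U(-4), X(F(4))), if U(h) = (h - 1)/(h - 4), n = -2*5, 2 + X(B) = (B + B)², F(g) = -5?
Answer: -10*√7 ≈ -26.458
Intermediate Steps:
X(B) = -2 + 4*B² (X(B) = -2 + (B + B)² = -2 + (2*B)² = -2 + 4*B²)
n = -10
U(h) = (-1 + h)/(-4 + h)
N(r, P) = -10
√(15 - 8)*N(U(-4), X(F(4))) = √(15 - 8)*(-10) = √7*(-10) = -10*√7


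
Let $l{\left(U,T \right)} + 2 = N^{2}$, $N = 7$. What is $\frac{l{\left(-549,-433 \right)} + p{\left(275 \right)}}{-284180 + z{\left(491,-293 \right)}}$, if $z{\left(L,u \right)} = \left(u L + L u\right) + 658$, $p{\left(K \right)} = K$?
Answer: $- \frac{161}{285624} \approx -0.00056368$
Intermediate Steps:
$l{\left(U,T \right)} = 47$ ($l{\left(U,T \right)} = -2 + 7^{2} = -2 + 49 = 47$)
$z{\left(L,u \right)} = 658 + 2 L u$ ($z{\left(L,u \right)} = \left(L u + L u\right) + 658 = 2 L u + 658 = 658 + 2 L u$)
$\frac{l{\left(-549,-433 \right)} + p{\left(275 \right)}}{-284180 + z{\left(491,-293 \right)}} = \frac{47 + 275}{-284180 + \left(658 + 2 \cdot 491 \left(-293\right)\right)} = \frac{322}{-284180 + \left(658 - 287726\right)} = \frac{322}{-284180 - 287068} = \frac{322}{-571248} = 322 \left(- \frac{1}{571248}\right) = - \frac{161}{285624}$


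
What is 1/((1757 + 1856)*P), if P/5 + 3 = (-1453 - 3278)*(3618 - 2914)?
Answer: -1/60167776755 ≈ -1.6620e-11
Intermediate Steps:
P = -16653135 (P = -15 + 5*((-1453 - 3278)*(3618 - 2914)) = -15 + 5*(-4731*704) = -15 + 5*(-3330624) = -15 - 16653120 = -16653135)
1/((1757 + 1856)*P) = 1/((1757 + 1856)*(-16653135)) = -1/16653135/3613 = (1/3613)*(-1/16653135) = -1/60167776755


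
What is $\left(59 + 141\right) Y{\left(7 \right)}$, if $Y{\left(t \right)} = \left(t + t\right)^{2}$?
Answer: $39200$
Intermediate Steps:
$Y{\left(t \right)} = 4 t^{2}$ ($Y{\left(t \right)} = \left(2 t\right)^{2} = 4 t^{2}$)
$\left(59 + 141\right) Y{\left(7 \right)} = \left(59 + 141\right) 4 \cdot 7^{2} = 200 \cdot 4 \cdot 49 = 200 \cdot 196 = 39200$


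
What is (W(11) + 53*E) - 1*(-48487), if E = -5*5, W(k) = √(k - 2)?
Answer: 47165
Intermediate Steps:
W(k) = √(-2 + k)
E = -25
(W(11) + 53*E) - 1*(-48487) = (√(-2 + 11) + 53*(-25)) - 1*(-48487) = (√9 - 1325) + 48487 = (3 - 1325) + 48487 = -1322 + 48487 = 47165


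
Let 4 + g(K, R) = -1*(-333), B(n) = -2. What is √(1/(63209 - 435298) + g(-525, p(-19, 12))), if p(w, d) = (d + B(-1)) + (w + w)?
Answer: 24*√79080075170/372089 ≈ 18.138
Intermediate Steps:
p(w, d) = -2 + d + 2*w (p(w, d) = (d - 2) + (w + w) = (-2 + d) + 2*w = -2 + d + 2*w)
g(K, R) = 329 (g(K, R) = -4 - 1*(-333) = -4 + 333 = 329)
√(1/(63209 - 435298) + g(-525, p(-19, 12))) = √(1/(63209 - 435298) + 329) = √(1/(-372089) + 329) = √(-1/372089 + 329) = √(122417280/372089) = 24*√79080075170/372089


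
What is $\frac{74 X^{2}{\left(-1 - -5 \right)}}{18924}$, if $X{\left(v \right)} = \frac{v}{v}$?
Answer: $\frac{37}{9462} \approx 0.0039104$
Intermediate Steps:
$X{\left(v \right)} = 1$
$\frac{74 X^{2}{\left(-1 - -5 \right)}}{18924} = \frac{74 \cdot 1^{2}}{18924} = 74 \cdot 1 \cdot \frac{1}{18924} = 74 \cdot \frac{1}{18924} = \frac{37}{9462}$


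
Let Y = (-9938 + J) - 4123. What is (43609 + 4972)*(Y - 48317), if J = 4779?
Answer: -2798217019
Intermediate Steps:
Y = -9282 (Y = (-9938 + 4779) - 4123 = -5159 - 4123 = -9282)
(43609 + 4972)*(Y - 48317) = (43609 + 4972)*(-9282 - 48317) = 48581*(-57599) = -2798217019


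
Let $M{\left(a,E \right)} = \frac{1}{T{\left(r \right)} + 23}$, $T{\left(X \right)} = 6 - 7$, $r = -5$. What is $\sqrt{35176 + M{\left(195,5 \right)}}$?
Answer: $\frac{\sqrt{17025206}}{22} \approx 187.55$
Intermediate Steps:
$T{\left(X \right)} = -1$ ($T{\left(X \right)} = 6 - 7 = -1$)
$M{\left(a,E \right)} = \frac{1}{22}$ ($M{\left(a,E \right)} = \frac{1}{-1 + 23} = \frac{1}{22}$)
$\sqrt{35176 + M{\left(195,5 \right)}} = \sqrt{35176 + \frac{1}{22}} = \sqrt{\frac{773873}{22}} = \frac{\sqrt{17025206}}{22}$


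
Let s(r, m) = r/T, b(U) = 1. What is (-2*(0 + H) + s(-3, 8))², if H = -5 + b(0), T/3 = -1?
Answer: 81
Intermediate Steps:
T = -3 (T = 3*(-1) = -3)
H = -4 (H = -5 + 1 = -4)
s(r, m) = -r/3 (s(r, m) = r/(-3) = r*(-⅓) = -r/3)
(-2*(0 + H) + s(-3, 8))² = (-2*(0 - 4) - ⅓*(-3))² = (-2*(-4) + 1)² = (8 + 1)² = 9² = 81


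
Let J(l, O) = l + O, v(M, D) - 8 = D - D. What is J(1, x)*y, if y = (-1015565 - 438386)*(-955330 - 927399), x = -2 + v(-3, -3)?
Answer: 19161769985953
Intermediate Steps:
v(M, D) = 8 (v(M, D) = 8 + (D - D) = 8 + 0 = 8)
x = 6 (x = -2 + 8 = 6)
J(l, O) = O + l
y = 2737395712279 (y = -1453951*(-1882729) = 2737395712279)
J(1, x)*y = (6 + 1)*2737395712279 = 7*2737395712279 = 19161769985953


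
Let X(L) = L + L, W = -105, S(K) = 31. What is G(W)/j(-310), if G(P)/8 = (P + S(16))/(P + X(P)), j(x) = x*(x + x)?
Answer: 74/7567875 ≈ 9.7782e-6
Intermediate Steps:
j(x) = 2*x² (j(x) = x*(2*x) = 2*x²)
X(L) = 2*L
G(P) = 8*(31 + P)/(3*P) (G(P) = 8*((P + 31)/(P + 2*P)) = 8*((31 + P)/((3*P))) = 8*((31 + P)*(1/(3*P))) = 8*((31 + P)/(3*P)) = 8*(31 + P)/(3*P))
G(W)/j(-310) = ((8/3)*(31 - 105)/(-105))/((2*(-310)²)) = ((8/3)*(-1/105)*(-74))/((2*96100)) = (592/315)/192200 = (592/315)*(1/192200) = 74/7567875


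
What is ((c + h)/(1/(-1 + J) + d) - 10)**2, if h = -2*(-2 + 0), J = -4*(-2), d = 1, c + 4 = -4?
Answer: 729/4 ≈ 182.25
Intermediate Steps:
c = -8 (c = -4 - 4 = -8)
J = 8
h = 4 (h = -2*(-2) = 4)
((c + h)/(1/(-1 + J) + d) - 10)**2 = ((-8 + 4)/(1/(-1 + 8) + 1) - 10)**2 = (-4/(1/7 + 1) - 10)**2 = (-4/8/7 - 10)**2 = (-4*7/8 - 10)**2 = (-7/2 - 10)**2 = (-27/2)**2 = 729/4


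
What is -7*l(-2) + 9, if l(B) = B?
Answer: 23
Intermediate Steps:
-7*l(-2) + 9 = -7*(-2) + 9 = 14 + 9 = 23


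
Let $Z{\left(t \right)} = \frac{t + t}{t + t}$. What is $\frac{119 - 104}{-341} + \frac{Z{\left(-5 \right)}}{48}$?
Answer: $- \frac{379}{16368} \approx -0.023155$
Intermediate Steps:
$Z{\left(t \right)} = 1$ ($Z{\left(t \right)} = \frac{2 t}{2 t} = 2 t \frac{1}{2 t} = 1$)
$\frac{119 - 104}{-341} + \frac{Z{\left(-5 \right)}}{48} = \frac{119 - 104}{-341} + 1 \cdot \frac{1}{48} = \left(119 - 104\right) \left(- \frac{1}{341}\right) + 1 \cdot \frac{1}{48} = 15 \left(- \frac{1}{341}\right) + \frac{1}{48} = - \frac{15}{341} + \frac{1}{48} = - \frac{379}{16368}$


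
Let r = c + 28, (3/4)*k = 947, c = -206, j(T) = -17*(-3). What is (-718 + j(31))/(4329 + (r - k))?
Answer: -2001/8665 ≈ -0.23093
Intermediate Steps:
j(T) = 51
k = 3788/3 (k = (4/3)*947 = 3788/3 ≈ 1262.7)
r = -178 (r = -206 + 28 = -178)
(-718 + j(31))/(4329 + (r - k)) = (-718 + 51)/(4329 + (-178 - 1*3788/3)) = -667/(4329 + (-178 - 3788/3)) = -667/(4329 - 4322/3) = -667/8665/3 = -667*3/8665 = -2001/8665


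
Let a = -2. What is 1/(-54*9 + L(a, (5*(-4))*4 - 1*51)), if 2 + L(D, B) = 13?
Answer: -1/475 ≈ -0.0021053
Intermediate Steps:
L(D, B) = 11 (L(D, B) = -2 + 13 = 11)
1/(-54*9 + L(a, (5*(-4))*4 - 1*51)) = 1/(-54*9 + 11) = 1/(-486 + 11) = 1/(-475) = -1/475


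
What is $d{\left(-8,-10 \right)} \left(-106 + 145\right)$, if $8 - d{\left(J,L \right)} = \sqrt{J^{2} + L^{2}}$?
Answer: $312 - 78 \sqrt{41} \approx -187.44$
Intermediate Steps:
$d{\left(J,L \right)} = 8 - \sqrt{J^{2} + L^{2}}$
$d{\left(-8,-10 \right)} \left(-106 + 145\right) = \left(8 - \sqrt{\left(-8\right)^{2} + \left(-10\right)^{2}}\right) \left(-106 + 145\right) = \left(8 - \sqrt{64 + 100}\right) 39 = \left(8 - \sqrt{164}\right) 39 = \left(8 - 2 \sqrt{41}\right) 39 = 312 - 78 \sqrt{41}$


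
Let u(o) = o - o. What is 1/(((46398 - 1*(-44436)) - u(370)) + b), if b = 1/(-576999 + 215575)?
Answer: 361424/32829587615 ≈ 1.1009e-5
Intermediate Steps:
u(o) = 0
b = -1/361424 (b = 1/(-361424) = -1/361424 ≈ -2.7668e-6)
1/(((46398 - 1*(-44436)) - u(370)) + b) = 1/(((46398 - 1*(-44436)) - 1*0) - 1/361424) = 1/(((46398 + 44436) + 0) - 1/361424) = 1/((90834 + 0) - 1/361424) = 1/(90834 - 1/361424) = 1/(32829587615/361424) = 361424/32829587615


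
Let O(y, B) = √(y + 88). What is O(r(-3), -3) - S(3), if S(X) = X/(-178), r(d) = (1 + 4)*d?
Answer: 3/178 + √73 ≈ 8.5609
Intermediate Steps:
r(d) = 5*d
O(y, B) = √(88 + y)
S(X) = -X/178 (S(X) = X*(-1/178) = -X/178)
O(r(-3), -3) - S(3) = √(88 + 5*(-3)) - (-1)*3/178 = √(88 - 15) - 1*(-3/178) = √73 + 3/178 = 3/178 + √73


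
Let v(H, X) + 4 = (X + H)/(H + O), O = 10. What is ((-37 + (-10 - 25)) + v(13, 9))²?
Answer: 2979076/529 ≈ 5631.5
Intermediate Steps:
v(H, X) = -4 + (H + X)/(10 + H) (v(H, X) = -4 + (X + H)/(H + 10) = -4 + (H + X)/(10 + H))
((-37 + (-10 - 25)) + v(13, 9))² = ((-37 + (-10 - 25)) + (-40 + 9 - 3*13)/(10 + 13))² = ((-37 - 35) + (-40 + 9 - 39)/23)² = (-72 + (1/23)*(-70))² = (-72 - 70/23)² = (-1726/23)² = 2979076/529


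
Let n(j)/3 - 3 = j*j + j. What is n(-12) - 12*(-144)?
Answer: 2133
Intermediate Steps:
n(j) = 9 + 3*j + 3*j² (n(j) = 9 + 3*(j*j + j) = 9 + 3*(j² + j) = 9 + 3*(j + j²) = 9 + (3*j + 3*j²) = 9 + 3*j + 3*j²)
n(-12) - 12*(-144) = (9 + 3*(-12) + 3*(-12)²) - 12*(-144) = (9 - 36 + 3*144) + 1728 = (9 - 36 + 432) + 1728 = 405 + 1728 = 2133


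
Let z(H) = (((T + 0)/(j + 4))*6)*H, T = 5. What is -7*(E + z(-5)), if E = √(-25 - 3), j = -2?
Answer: 525 - 14*I*√7 ≈ 525.0 - 37.041*I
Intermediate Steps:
E = 2*I*√7 (E = √(-28) = 2*I*√7 ≈ 5.2915*I)
z(H) = 15*H (z(H) = (((5 + 0)/(-2 + 4))*6)*H = ((5/2)*6)*H = 15*H)
-7*(E + z(-5)) = -7*(2*I*√7 + 15*(-5)) = -7*(2*I*√7 - 75) = -7*(-75 + 2*I*√7) = 525 - 14*I*√7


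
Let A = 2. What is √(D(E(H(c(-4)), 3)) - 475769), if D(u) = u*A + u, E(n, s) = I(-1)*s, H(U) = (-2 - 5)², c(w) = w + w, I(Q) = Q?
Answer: I*√475778 ≈ 689.77*I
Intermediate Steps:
c(w) = 2*w
H(U) = 49 (H(U) = (-7)² = 49)
E(n, s) = -s
D(u) = 3*u (D(u) = u*2 + u = 2*u + u = 3*u)
√(D(E(H(c(-4)), 3)) - 475769) = √(3*(-1*3) - 475769) = √(3*(-3) - 475769) = √(-9 - 475769) = √(-475778) = I*√475778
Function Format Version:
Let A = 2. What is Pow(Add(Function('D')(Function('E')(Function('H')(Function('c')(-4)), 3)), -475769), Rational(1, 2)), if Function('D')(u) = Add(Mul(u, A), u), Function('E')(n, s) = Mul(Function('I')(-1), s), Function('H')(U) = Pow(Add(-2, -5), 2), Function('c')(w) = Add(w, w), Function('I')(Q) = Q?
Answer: Mul(I, Pow(475778, Rational(1, 2))) ≈ Mul(689.77, I)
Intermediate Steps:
Function('c')(w) = Mul(2, w)
Function('H')(U) = 49 (Function('H')(U) = Pow(-7, 2) = 49)
Function('E')(n, s) = Mul(-1, s)
Function('D')(u) = Mul(3, u) (Function('D')(u) = Add(Mul(u, 2), u) = Add(Mul(2, u), u) = Mul(3, u))
Pow(Add(Function('D')(Function('E')(Function('H')(Function('c')(-4)), 3)), -475769), Rational(1, 2)) = Pow(Add(Mul(3, Mul(-1, 3)), -475769), Rational(1, 2)) = Pow(Add(Mul(3, -3), -475769), Rational(1, 2)) = Pow(Add(-9, -475769), Rational(1, 2)) = Pow(-475778, Rational(1, 2)) = Mul(I, Pow(475778, Rational(1, 2)))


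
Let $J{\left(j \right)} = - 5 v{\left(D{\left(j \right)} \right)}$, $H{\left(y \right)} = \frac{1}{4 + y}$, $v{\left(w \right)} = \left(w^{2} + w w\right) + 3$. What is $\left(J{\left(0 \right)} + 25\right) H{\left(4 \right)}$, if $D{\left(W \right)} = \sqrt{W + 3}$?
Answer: $- \frac{5}{2} \approx -2.5$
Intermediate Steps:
$D{\left(W \right)} = \sqrt{3 + W}$
$v{\left(w \right)} = 3 + 2 w^{2}$ ($v{\left(w \right)} = \left(w^{2} + w^{2}\right) + 3 = 2 w^{2} + 3 = 3 + 2 w^{2}$)
$J{\left(j \right)} = -45 - 10 j$ ($J{\left(j \right)} = - 5 \left(3 + 2 \left(\sqrt{3 + j}\right)^{2}\right) = - 5 \left(3 + 2 \left(3 + j\right)\right) = - 5 \left(3 + \left(6 + 2 j\right)\right) = - 5 \left(9 + 2 j\right) = -45 - 10 j$)
$\left(J{\left(0 \right)} + 25\right) H{\left(4 \right)} = \frac{\left(-45 - 0\right) + 25}{4 + 4} = \frac{\left(-45 + 0\right) + 25}{8} = \left(-45 + 25\right) \frac{1}{8} = \left(-20\right) \frac{1}{8} = - \frac{5}{2}$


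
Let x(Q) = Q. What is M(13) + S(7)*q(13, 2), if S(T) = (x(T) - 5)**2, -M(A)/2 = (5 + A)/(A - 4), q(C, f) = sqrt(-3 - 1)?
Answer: -4 + 8*I ≈ -4.0 + 8.0*I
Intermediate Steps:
q(C, f) = 2*I (q(C, f) = sqrt(-4) = 2*I)
M(A) = -2*(5 + A)/(-4 + A) (M(A) = -2*(5 + A)/(A - 4) = -2*(5 + A)/(-4 + A))
S(T) = (-5 + T)**2 (S(T) = (T - 5)**2 = (-5 + T)**2)
M(13) + S(7)*q(13, 2) = 2*(-5 - 1*13)/(-4 + 13) + (-5 + 7)**2*(2*I) = 2*(-5 - 13)/9 + 2**2*(2*I) = 2*(1/9)*(-18) + 4*(2*I) = -4 + 8*I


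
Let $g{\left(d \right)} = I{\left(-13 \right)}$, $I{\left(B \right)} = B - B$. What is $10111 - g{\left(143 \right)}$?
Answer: $10111$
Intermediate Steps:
$I{\left(B \right)} = 0$
$g{\left(d \right)} = 0$
$10111 - g{\left(143 \right)} = 10111 - 0 = 10111 + 0 = 10111$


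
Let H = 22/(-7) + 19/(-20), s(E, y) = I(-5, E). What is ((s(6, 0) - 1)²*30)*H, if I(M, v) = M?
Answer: -30942/7 ≈ -4420.3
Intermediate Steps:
s(E, y) = -5
H = -573/140 (H = 22*(-⅐) + 19*(-1/20) = -22/7 - 19/20 = -573/140 ≈ -4.0929)
((s(6, 0) - 1)²*30)*H = ((-5 - 1)²*30)*(-573/140) = ((-6)²*30)*(-573/140) = (36*30)*(-573/140) = 1080*(-573/140) = -30942/7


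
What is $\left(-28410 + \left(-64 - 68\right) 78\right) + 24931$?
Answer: $-13775$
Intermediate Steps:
$\left(-28410 + \left(-64 - 68\right) 78\right) + 24931 = \left(-28410 - 10296\right) + 24931 = -38706 + 24931 = -13775$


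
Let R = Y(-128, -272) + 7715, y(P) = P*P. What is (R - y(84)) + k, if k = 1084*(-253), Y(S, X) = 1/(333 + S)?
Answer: -56086564/205 ≈ -2.7359e+5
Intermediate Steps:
y(P) = P²
R = 1581576/205 (R = 1/(333 - 128) + 7715 = 1/205 + 7715 = 1581576/205 ≈ 7715.0)
k = -274252
(R - y(84)) + k = (1581576/205 - 1*84²) - 274252 = (1581576/205 - 1*7056) - 274252 = (1581576/205 - 7056) - 274252 = 135096/205 - 274252 = -56086564/205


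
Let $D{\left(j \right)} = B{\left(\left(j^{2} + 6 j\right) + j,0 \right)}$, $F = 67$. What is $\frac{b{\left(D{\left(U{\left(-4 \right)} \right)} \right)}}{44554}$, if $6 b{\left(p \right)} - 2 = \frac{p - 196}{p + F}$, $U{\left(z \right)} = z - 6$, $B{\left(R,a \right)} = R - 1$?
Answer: $\frac{25}{25663104} \approx 9.7416 \cdot 10^{-7}$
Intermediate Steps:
$B{\left(R,a \right)} = -1 + R$
$U{\left(z \right)} = -6 + z$ ($U{\left(z \right)} = z - 6 = -6 + z$)
$D{\left(j \right)} = -1 + j^{2} + 7 j$ ($D{\left(j \right)} = -1 + \left(\left(j^{2} + 6 j\right) + j\right) = -1 + \left(j^{2} + 7 j\right) = -1 + j^{2} + 7 j$)
$b{\left(p \right)} = \frac{1}{3} + \frac{-196 + p}{6 \left(67 + p\right)}$ ($b{\left(p \right)} = \frac{1}{3} + \frac{\left(p - 196\right) \frac{1}{p + 67}}{6} = \frac{1}{3} + \frac{\left(-196 + p\right) \frac{1}{67 + p}}{6} = \frac{1}{3} + \frac{\frac{1}{67 + p} \left(-196 + p\right)}{6} = \frac{1}{3} + \frac{-196 + p}{6 \left(67 + p\right)}$)
$\frac{b{\left(D{\left(U{\left(-4 \right)} \right)} \right)}}{44554} = \frac{\frac{1}{6} \frac{1}{67 - \left(1 - \left(-6 - 4\right) \left(7 - 10\right)\right)} \left(-62 + 3 \left(-1 + \left(-6 - 4\right) \left(7 - 10\right)\right)\right)}{44554} = \frac{-62 + 3 \left(-1 - 10 \left(7 - 10\right)\right)}{6 \left(67 - \left(1 + 10 \left(7 - 10\right)\right)\right)} \frac{1}{44554} = \frac{-62 + 3 \left(-1 - -30\right)}{6 \left(67 - -29\right)} \frac{1}{44554} = \frac{-62 + 3 \left(-1 + 30\right)}{6 \left(67 + \left(-1 + 30\right)\right)} \frac{1}{44554} = \frac{-62 + 3 \cdot 29}{6 \left(67 + 29\right)} \frac{1}{44554} = \frac{-62 + 87}{6 \cdot 96} \cdot \frac{1}{44554} = \frac{1}{6} \cdot \frac{1}{96} \cdot 25 \cdot \frac{1}{44554} = \frac{25}{576} \cdot \frac{1}{44554} = \frac{25}{25663104}$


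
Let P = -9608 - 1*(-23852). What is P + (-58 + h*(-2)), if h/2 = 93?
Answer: 13814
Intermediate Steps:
h = 186 (h = 2*93 = 186)
P = 14244 (P = -9608 + 23852 = 14244)
P + (-58 + h*(-2)) = 14244 + (-58 + 186*(-2)) = 14244 + (-58 - 372) = 14244 - 430 = 13814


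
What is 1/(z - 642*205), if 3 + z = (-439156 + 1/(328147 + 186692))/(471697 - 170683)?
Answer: -154973746746/20396785825117181 ≈ -7.5979e-6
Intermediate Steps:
z = -691015876121/154973746746 (z = -3 + (-439156 + 1/(328147 + 186692))/(471697 - 170683) = -3 + (-439156 + 1/514839)/301014 = -3 + (-439156 + 1/514839)*(1/301014) = -3 - 226094635883/514839*1/301014 = -3 - 226094635883/154973746746 = -691015876121/154973746746 ≈ -4.4589)
1/(z - 642*205) = 1/(-691015876121/154973746746 - 642*205) = 1/(-691015876121/154973746746 - 131610) = 1/(-20396785825117181/154973746746) = -154973746746/20396785825117181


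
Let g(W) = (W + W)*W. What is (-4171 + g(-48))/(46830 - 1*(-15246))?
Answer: 437/62076 ≈ 0.0070398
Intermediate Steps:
g(W) = 2*W² (g(W) = (2*W)*W = 2*W²)
(-4171 + g(-48))/(46830 - 1*(-15246)) = (-4171 + 2*(-48)²)/(46830 - 1*(-15246)) = (-4171 + 2*2304)/(46830 + 15246) = (-4171 + 4608)/62076 = 437*(1/62076) = 437/62076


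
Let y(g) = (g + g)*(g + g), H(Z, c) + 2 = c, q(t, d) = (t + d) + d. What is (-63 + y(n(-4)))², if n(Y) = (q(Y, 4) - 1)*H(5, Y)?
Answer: 1520289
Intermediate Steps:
q(t, d) = t + 2*d (q(t, d) = (d + t) + d = t + 2*d)
H(Z, c) = -2 + c
n(Y) = (-2 + Y)*(7 + Y) (n(Y) = ((Y + 2*4) - 1)*(-2 + Y) = ((Y + 8) - 1)*(-2 + Y) = ((8 + Y) - 1)*(-2 + Y) = (7 + Y)*(-2 + Y) = (-2 + Y)*(7 + Y))
y(g) = 4*g² (y(g) = (2*g)*(2*g) = 4*g²)
(-63 + y(n(-4)))² = (-63 + 4*((-2 - 4)*(7 - 4))²)² = (-63 + 4*(-6*3)²)² = (-63 + 4*(-18)²)² = (-63 + 4*324)² = (-63 + 1296)² = 1233² = 1520289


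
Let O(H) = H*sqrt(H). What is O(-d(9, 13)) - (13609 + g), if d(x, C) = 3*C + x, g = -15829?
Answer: 2220 - 192*I*sqrt(3) ≈ 2220.0 - 332.55*I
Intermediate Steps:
d(x, C) = x + 3*C
O(H) = H**(3/2)
O(-d(9, 13)) - (13609 + g) = (-(9 + 3*13))**(3/2) - (13609 - 15829) = (-(9 + 39))**(3/2) - 1*(-2220) = (-1*48)**(3/2) + 2220 = (-48)**(3/2) + 2220 = -192*I*sqrt(3) + 2220 = 2220 - 192*I*sqrt(3)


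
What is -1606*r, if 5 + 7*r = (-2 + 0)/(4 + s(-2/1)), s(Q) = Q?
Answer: 9636/7 ≈ 1376.6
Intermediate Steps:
r = -6/7 (r = -5/7 + ((-2 + 0)/(4 - 2/1))/7 = -5/7 + (-2/(4 - 2*1))/7 = -5/7 + (-2/(4 - 2))/7 = -5/7 + (-2/2)/7 = -5/7 + (-2*½)/7 = -5/7 + (⅐)*(-1) = -5/7 - ⅐ = -6/7 ≈ -0.85714)
-1606*r = -1606*(-6/7) = 9636/7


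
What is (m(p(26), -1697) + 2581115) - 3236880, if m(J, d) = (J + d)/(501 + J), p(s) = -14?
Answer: -319359266/487 ≈ -6.5577e+5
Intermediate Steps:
m(J, d) = (J + d)/(501 + J)
(m(p(26), -1697) + 2581115) - 3236880 = ((-14 - 1697)/(501 - 14) + 2581115) - 3236880 = (-1711/487 + 2581115) - 3236880 = 1257001294/487 - 3236880 = -319359266/487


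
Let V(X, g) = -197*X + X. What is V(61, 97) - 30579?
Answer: -42535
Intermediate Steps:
V(X, g) = -196*X
V(61, 97) - 30579 = -196*61 - 30579 = -11956 - 30579 = -42535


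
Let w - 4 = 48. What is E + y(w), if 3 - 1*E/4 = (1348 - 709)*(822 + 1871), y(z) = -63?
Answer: -6883359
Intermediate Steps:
w = 52 (w = 4 + 48 = 52)
E = -6883296 (E = 12 - 4*(1348 - 709)*(822 + 1871) = 12 - 2556*2693 = 12 - 4*1720827 = 12 - 6883308 = -6883296)
E + y(w) = -6883296 - 63 = -6883359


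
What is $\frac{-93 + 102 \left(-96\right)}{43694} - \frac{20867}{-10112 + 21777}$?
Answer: $- \frac{1027071223}{509690510} \approx -2.0151$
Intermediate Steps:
$\frac{-93 + 102 \left(-96\right)}{43694} - \frac{20867}{-10112 + 21777} = \left(-93 - 9792\right) \frac{1}{43694} - \frac{20867}{11665} = \left(-9885\right) \frac{1}{43694} - \frac{20867}{11665} = - \frac{9885}{43694} - \frac{20867}{11665} = - \frac{1027071223}{509690510}$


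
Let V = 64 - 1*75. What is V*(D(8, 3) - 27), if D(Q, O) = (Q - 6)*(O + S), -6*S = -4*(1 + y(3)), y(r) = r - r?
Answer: 649/3 ≈ 216.33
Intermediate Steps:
V = -11 (V = 64 - 75 = -11)
y(r) = 0
S = 2/3 (S = -(-2)*(1 + 0)/3 = -(-2)/3 = -1/6*(-4) = 2/3 ≈ 0.66667)
D(Q, O) = (-6 + Q)*(2/3 + O) (D(Q, O) = (Q - 6)*(O + 2/3) = (-6 + Q)*(2/3 + O))
V*(D(8, 3) - 27) = -11*((-4 - 6*3 + (2/3)*8 + 3*8) - 27) = -11*((-4 - 18 + 16/3 + 24) - 27) = -11*(22/3 - 27) = -11*(-59/3) = 649/3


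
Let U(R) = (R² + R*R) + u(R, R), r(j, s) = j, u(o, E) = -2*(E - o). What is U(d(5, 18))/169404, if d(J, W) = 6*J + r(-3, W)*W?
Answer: 96/14117 ≈ 0.0068003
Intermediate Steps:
u(o, E) = -2*E + 2*o
d(J, W) = -3*W + 6*J (d(J, W) = 6*J - 3*W = -3*W + 6*J)
U(R) = 2*R² (U(R) = (R² + R*R) + (-2*R + 2*R) = (R² + R²) + 0 = 2*R² + 0 = 2*R²)
U(d(5, 18))/169404 = (2*(-3*18 + 6*5)²)/169404 = (2*(-54 + 30)²)*(1/169404) = (2*(-24)²)*(1/169404) = (2*576)*(1/169404) = 1152*(1/169404) = 96/14117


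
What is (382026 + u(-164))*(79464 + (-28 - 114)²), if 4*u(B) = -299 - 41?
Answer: 38052017948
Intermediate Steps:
u(B) = -85 (u(B) = (-299 - 41)/4 = (¼)*(-340) = -85)
(382026 + u(-164))*(79464 + (-28 - 114)²) = (382026 - 85)*(79464 + (-28 - 114)²) = 381941*(79464 + (-142)²) = 381941*(79464 + 20164) = 381941*99628 = 38052017948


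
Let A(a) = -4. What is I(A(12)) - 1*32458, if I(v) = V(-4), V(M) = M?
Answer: -32462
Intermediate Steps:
I(v) = -4
I(A(12)) - 1*32458 = -4 - 1*32458 = -4 - 32458 = -32462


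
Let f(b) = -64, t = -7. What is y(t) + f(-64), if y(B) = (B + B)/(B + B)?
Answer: -63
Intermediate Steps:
y(B) = 1 (y(B) = (2*B)/((2*B)) = (2*B)*(1/(2*B)) = 1)
y(t) + f(-64) = 1 - 64 = -63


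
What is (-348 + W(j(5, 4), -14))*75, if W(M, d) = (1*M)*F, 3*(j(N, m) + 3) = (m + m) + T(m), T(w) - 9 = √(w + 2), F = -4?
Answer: -26900 - 100*√6 ≈ -27145.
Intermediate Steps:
T(w) = 9 + √(2 + w) (T(w) = 9 + √(w + 2) = 9 + √(2 + w))
j(N, m) = √(2 + m)/3 + 2*m/3 (j(N, m) = -3 + ((m + m) + (9 + √(2 + m)))/3 = -3 + (2*m + (9 + √(2 + m)))/3 = -3 + (9 + √(2 + m) + 2*m)/3 = -3 + (3 + √(2 + m)/3 + 2*m/3) = √(2 + m)/3 + 2*m/3)
W(M, d) = -4*M (W(M, d) = (1*M)*(-4) = M*(-4) = -4*M)
(-348 + W(j(5, 4), -14))*75 = (-348 - 4*(√(2 + 4)/3 + (⅔)*4))*75 = (-348 - 4*(√6/3 + 8/3))*75 = (-348 - 4*(8/3 + √6/3))*75 = (-348 + (-32/3 - 4*√6/3))*75 = (-1076/3 - 4*√6/3)*75 = -26900 - 100*√6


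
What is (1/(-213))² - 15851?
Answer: -719144018/45369 ≈ -15851.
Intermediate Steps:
(1/(-213))² - 15851 = (-1/213)² - 15851 = 1/45369 - 15851 = -719144018/45369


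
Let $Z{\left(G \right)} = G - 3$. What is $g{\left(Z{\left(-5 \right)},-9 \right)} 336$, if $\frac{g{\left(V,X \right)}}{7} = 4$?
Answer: $9408$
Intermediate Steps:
$Z{\left(G \right)} = -3 + G$ ($Z{\left(G \right)} = G - 3 = -3 + G$)
$g{\left(V,X \right)} = 28$ ($g{\left(V,X \right)} = 7 \cdot 4 = 28$)
$g{\left(Z{\left(-5 \right)},-9 \right)} 336 = 28 \cdot 336 = 9408$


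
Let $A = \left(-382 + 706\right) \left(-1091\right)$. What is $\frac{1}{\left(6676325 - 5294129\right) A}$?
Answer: $- \frac{1}{488584170864} \approx -2.0467 \cdot 10^{-12}$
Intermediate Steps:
$A = -353484$ ($A = 324 \left(-1091\right) = -353484$)
$\frac{1}{\left(6676325 - 5294129\right) A} = \frac{1}{\left(6676325 - 5294129\right) \left(-353484\right)} = \frac{1}{1382196} \left(- \frac{1}{353484}\right) = - \frac{1}{488584170864}$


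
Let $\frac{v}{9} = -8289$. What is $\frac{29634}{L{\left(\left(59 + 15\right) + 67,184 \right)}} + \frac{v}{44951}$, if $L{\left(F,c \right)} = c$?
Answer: $\frac{659175675}{4135492} \approx 159.39$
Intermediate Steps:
$v = -74601$ ($v = 9 \left(-8289\right) = -74601$)
$\frac{29634}{L{\left(\left(59 + 15\right) + 67,184 \right)}} + \frac{v}{44951} = \frac{29634}{184} - \frac{74601}{44951} = 29634 \cdot \frac{1}{184} - \frac{74601}{44951} = \frac{14817}{92} - \frac{74601}{44951} = \frac{659175675}{4135492}$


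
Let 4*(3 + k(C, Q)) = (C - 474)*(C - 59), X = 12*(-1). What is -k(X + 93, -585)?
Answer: 4329/2 ≈ 2164.5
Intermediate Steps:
X = -12
k(C, Q) = -3 + (-474 + C)*(-59 + C)/4 (k(C, Q) = -3 + ((C - 474)*(C - 59))/4 = -3 + ((-474 + C)*(-59 + C))/4 = -3 + (-474 + C)*(-59 + C)/4)
-k(X + 93, -585) = -(13977/2 - 533*(-12 + 93)/4 + (-12 + 93)**2/4) = -(13977/2 - 533/4*81 + (1/4)*81**2) = -(13977/2 - 43173/4 + (1/4)*6561) = -(13977/2 - 43173/4 + 6561/4) = -1*(-4329/2) = 4329/2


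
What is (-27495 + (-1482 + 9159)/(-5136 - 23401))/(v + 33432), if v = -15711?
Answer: -87181388/56189353 ≈ -1.5516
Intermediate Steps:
(-27495 + (-1482 + 9159)/(-5136 - 23401))/(v + 33432) = (-27495 + (-1482 + 9159)/(-5136 - 23401))/(-15711 + 33432) = (-27495 + 7677/(-28537))/17721 = (-27495 + 7677*(-1/28537))*(1/17721) = (-27495 - 7677/28537)*(1/17721) = -784632492/28537*1/17721 = -87181388/56189353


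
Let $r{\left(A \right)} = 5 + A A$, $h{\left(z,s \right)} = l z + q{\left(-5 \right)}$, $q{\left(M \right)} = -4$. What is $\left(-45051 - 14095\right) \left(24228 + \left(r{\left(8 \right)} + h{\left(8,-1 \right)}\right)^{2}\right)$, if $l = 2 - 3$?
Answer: $-1625154642$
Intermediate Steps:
$l = -1$
$h{\left(z,s \right)} = -4 - z$ ($h{\left(z,s \right)} = - z - 4 = -4 - z$)
$r{\left(A \right)} = 5 + A^{2}$
$\left(-45051 - 14095\right) \left(24228 + \left(r{\left(8 \right)} + h{\left(8,-1 \right)}\right)^{2}\right) = \left(-45051 - 14095\right) \left(24228 + \left(\left(5 + 8^{2}\right) - 12\right)^{2}\right) = - 59146 \left(24228 + \left(\left(5 + 64\right) - 12\right)^{2}\right) = - 59146 \left(24228 + \left(69 - 12\right)^{2}\right) = - 59146 \left(24228 + 57^{2}\right) = - 59146 \left(24228 + 3249\right) = \left(-59146\right) 27477 = -1625154642$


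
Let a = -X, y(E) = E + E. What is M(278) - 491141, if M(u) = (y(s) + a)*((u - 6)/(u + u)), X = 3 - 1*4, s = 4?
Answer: -68267987/139 ≈ -4.9114e+5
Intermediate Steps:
X = -1 (X = 3 - 4 = -1)
y(E) = 2*E
a = 1 (a = -1*(-1) = 1)
M(u) = 9*(-6 + u)/(2*u) (M(u) = (2*4 + 1)*((u - 6)/(u + u)) = (8 + 1)*((-6 + u)/((2*u))) = 9*((-6 + u)*(1/(2*u))) = 9*((-6 + u)/(2*u)) = 9*(-6 + u)/(2*u))
M(278) - 491141 = (9/2 - 27/278) - 491141 = 612/139 - 491141 = -68267987/139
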